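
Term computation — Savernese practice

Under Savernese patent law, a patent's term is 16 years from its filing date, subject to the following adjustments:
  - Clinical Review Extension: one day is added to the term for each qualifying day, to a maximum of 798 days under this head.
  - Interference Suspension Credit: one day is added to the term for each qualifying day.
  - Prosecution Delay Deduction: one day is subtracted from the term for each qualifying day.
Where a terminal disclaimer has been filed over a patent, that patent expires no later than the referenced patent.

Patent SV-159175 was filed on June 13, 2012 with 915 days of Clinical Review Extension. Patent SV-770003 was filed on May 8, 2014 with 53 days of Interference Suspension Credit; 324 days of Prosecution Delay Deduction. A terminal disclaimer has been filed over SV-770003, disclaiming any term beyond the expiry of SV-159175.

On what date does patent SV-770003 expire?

Natural term of SV-770003:
  Base: filing + 16 years → 8 May 2030.
  Interference Suspension Credit: +53 days → 30 June 2030.
  Prosecution Delay Deduction: −324 days → 10 August 2029.
Expiry of referenced patent SV-159175:
  Base: filing + 16 years → 13 June 2028.
  Clinical Review Extension: 915 days claimed exceeds the 798-day cap, so +798 days → 20 August 2030.
Terminal disclaimer: SV-770003 expires on the earlier of 10 August 2029 and 20 August 2030.

August 10, 2029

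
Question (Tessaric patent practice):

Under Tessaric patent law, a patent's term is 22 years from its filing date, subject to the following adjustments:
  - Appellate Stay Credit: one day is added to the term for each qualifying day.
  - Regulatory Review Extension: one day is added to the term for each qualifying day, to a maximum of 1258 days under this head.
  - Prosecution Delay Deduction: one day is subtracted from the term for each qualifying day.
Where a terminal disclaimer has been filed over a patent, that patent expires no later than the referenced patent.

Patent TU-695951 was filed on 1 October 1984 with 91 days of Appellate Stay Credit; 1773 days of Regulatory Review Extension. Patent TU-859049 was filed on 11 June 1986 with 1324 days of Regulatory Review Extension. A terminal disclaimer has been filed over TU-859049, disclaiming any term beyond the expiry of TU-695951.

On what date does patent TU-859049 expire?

June 11, 2010

Natural term of TU-859049:
  Base: filing + 22 years → 11 June 2008.
  Regulatory Review Extension: 1324 days claimed exceeds the 1258-day cap, so +1258 days → 21 November 2011.
Expiry of referenced patent TU-695951:
  Base: filing + 22 years → 1 October 2006.
  Appellate Stay Credit: +91 days → 31 December 2006.
  Regulatory Review Extension: 1773 days claimed exceeds the 1258-day cap, so +1258 days → 11 June 2010.
Terminal disclaimer: TU-859049 expires on the earlier of 21 November 2011 and 11 June 2010.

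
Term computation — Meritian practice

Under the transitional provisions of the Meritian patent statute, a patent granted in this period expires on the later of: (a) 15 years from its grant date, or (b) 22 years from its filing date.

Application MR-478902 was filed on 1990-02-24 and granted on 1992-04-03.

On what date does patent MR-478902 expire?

February 24, 2012

(a) grant + 15 years → 3 April 2007.
(b) filing + 22 years → 24 February 2012.
Later of the two: 24 February 2012.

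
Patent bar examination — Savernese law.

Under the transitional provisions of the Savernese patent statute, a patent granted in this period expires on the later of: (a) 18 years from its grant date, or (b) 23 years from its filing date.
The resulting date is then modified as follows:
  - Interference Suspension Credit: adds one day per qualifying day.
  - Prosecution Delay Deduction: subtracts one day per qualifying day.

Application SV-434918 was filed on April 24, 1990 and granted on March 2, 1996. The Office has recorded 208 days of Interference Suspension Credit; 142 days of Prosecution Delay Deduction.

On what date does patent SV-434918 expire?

(a) grant + 18 years → 2 March 2014.
(b) filing + 23 years → 24 April 2013.
Later of the two: 2 March 2014.
Interference Suspension Credit: +208 days → 26 September 2014.
Prosecution Delay Deduction: −142 days → 7 May 2014.

May 7, 2014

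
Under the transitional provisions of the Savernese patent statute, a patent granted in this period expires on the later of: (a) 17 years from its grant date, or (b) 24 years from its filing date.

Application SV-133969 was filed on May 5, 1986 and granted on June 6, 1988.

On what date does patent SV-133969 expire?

May 5, 2010

(a) grant + 17 years → 6 June 2005.
(b) filing + 24 years → 5 May 2010.
Later of the two: 5 May 2010.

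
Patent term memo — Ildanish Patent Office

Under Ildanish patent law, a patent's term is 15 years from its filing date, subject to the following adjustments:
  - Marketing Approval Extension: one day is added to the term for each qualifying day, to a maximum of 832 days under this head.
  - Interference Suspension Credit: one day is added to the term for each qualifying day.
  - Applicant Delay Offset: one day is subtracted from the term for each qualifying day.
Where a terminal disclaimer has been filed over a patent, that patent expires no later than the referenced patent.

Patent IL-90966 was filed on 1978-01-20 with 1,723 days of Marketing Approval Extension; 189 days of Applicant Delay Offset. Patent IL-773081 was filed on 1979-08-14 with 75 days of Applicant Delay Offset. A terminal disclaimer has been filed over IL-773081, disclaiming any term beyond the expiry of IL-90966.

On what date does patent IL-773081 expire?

Natural term of IL-773081:
  Base: filing + 15 years → 14 August 1994.
  Applicant Delay Offset: −75 days → 31 May 1994.
Expiry of referenced patent IL-90966:
  Base: filing + 15 years → 20 January 1993.
  Marketing Approval Extension: 1723 days claimed exceeds the 832-day cap, so +832 days → 2 May 1995.
  Applicant Delay Offset: −189 days → 25 October 1994.
Terminal disclaimer: IL-773081 expires on the earlier of 31 May 1994 and 25 October 1994.

May 31, 1994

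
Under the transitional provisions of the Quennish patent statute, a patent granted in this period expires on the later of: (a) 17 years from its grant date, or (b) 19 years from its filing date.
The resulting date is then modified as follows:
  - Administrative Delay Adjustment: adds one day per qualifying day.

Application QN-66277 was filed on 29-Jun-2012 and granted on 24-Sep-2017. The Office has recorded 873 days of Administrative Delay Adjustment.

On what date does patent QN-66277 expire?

2037-02-13

(a) grant + 17 years → 24 September 2034.
(b) filing + 19 years → 29 June 2031.
Later of the two: 24 September 2034.
Administrative Delay Adjustment: +873 days → 13 February 2037.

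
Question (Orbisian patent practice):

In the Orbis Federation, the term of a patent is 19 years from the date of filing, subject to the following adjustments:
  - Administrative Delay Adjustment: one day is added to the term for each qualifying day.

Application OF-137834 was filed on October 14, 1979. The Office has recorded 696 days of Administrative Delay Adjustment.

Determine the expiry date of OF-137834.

2000-09-09

Base term: filing date + 19 years → 14 October 1998.
Administrative Delay Adjustment: +696 days → 9 September 2000.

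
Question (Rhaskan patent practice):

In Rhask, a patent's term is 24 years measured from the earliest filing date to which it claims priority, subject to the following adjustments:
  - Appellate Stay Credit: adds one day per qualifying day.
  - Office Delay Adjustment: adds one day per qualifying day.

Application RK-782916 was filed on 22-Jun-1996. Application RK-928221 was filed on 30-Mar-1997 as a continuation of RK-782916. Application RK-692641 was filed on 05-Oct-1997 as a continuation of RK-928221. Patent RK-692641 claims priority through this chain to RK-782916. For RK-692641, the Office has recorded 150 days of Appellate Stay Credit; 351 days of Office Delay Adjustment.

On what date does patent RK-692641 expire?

November 5, 2021

Earliest priority filing: 22 June 1996.
Base term: 22 June 1996 + 24 years → 22 June 2020.
Appellate Stay Credit: +150 days → 19 November 2020.
Office Delay Adjustment: +351 days → 5 November 2021.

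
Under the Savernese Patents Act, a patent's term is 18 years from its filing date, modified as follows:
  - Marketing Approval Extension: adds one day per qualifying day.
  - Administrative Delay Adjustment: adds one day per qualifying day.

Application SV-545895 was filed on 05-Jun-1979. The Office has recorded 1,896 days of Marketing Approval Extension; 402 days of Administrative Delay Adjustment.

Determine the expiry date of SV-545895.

Base term: filing date + 18 years → 5 June 1997.
Marketing Approval Extension: +1896 days → 14 August 2002.
Administrative Delay Adjustment: +402 days → 20 September 2003.

2003-09-20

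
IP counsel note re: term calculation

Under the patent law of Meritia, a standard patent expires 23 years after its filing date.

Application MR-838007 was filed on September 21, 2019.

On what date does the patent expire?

Filing date + 23 years → 21 September 2042.

September 21, 2042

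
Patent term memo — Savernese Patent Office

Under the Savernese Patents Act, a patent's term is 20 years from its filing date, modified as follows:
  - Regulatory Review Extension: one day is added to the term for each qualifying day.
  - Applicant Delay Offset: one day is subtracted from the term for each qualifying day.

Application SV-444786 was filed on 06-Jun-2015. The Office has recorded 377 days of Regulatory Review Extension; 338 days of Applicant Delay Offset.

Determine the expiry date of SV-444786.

July 15, 2035

Base term: filing date + 20 years → 6 June 2035.
Regulatory Review Extension: +377 days → 17 June 2036.
Applicant Delay Offset: −338 days → 15 July 2035.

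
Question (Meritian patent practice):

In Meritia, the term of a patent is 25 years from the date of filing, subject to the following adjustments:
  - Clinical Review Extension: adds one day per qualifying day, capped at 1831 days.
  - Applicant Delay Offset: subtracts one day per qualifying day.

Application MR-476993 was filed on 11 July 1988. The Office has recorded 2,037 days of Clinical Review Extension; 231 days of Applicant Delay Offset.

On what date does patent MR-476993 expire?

2017-11-27

Base term: filing date + 25 years → 11 July 2013.
Clinical Review Extension: 2037 days claimed exceeds the 1831-day cap, so +1831 days → 16 July 2018.
Applicant Delay Offset: −231 days → 27 November 2017.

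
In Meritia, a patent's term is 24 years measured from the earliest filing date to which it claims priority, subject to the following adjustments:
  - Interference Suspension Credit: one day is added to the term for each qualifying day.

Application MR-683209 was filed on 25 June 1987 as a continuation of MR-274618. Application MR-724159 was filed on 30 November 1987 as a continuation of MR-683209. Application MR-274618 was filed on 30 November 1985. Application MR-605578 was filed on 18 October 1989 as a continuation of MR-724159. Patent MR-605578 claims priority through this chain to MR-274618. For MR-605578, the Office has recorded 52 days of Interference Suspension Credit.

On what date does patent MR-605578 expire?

Earliest priority filing: 30 November 1985.
Base term: 30 November 1985 + 24 years → 30 November 2009.
Interference Suspension Credit: +52 days → 21 January 2010.

2010-01-21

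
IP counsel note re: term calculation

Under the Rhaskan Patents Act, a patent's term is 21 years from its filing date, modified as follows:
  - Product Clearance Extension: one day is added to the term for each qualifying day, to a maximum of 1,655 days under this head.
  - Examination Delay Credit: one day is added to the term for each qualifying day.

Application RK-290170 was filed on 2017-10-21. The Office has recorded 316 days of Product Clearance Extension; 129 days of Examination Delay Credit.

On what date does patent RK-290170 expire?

Base term: filing date + 21 years → 21 October 2038.
Product Clearance Extension: 316 days (within the 1655-day cap) → +316 days → 2 September 2039.
Examination Delay Credit: +129 days → 9 January 2040.

January 9, 2040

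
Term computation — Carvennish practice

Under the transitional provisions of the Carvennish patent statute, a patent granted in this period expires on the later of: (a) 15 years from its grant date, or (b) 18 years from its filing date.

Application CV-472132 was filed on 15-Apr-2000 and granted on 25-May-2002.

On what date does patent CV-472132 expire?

(a) grant + 15 years → 25 May 2017.
(b) filing + 18 years → 15 April 2018.
Later of the two: 15 April 2018.

2018-04-15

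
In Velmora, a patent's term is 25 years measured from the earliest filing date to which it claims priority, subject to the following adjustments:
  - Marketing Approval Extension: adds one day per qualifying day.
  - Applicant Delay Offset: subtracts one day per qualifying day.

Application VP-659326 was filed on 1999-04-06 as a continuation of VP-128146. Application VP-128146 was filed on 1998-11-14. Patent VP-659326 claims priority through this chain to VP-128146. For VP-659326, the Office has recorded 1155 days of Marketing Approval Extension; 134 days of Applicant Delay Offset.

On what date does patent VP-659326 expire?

August 31, 2026

Earliest priority filing: 14 November 1998.
Base term: 14 November 1998 + 25 years → 14 November 2023.
Marketing Approval Extension: +1155 days → 12 January 2027.
Applicant Delay Offset: −134 days → 31 August 2026.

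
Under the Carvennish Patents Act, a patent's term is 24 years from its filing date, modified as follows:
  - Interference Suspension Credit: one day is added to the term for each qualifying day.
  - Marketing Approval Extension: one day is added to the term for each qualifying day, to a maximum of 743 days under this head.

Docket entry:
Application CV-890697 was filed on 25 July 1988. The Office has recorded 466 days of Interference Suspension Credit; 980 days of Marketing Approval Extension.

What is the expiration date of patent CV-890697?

Base term: filing date + 24 years → 25 July 2012.
Interference Suspension Credit: +466 days → 3 November 2013.
Marketing Approval Extension: 980 days claimed exceeds the 743-day cap, so +743 days → 16 November 2015.

November 16, 2015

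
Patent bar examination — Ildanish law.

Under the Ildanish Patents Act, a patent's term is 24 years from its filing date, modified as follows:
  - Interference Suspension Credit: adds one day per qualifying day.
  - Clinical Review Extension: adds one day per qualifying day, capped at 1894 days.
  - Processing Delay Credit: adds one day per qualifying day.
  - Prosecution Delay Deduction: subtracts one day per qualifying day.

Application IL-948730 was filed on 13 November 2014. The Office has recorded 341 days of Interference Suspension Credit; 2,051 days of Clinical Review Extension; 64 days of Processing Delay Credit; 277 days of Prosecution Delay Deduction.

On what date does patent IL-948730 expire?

2044-05-27

Base term: filing date + 24 years → 13 November 2038.
Interference Suspension Credit: +341 days → 20 October 2039.
Clinical Review Extension: 2051 days claimed exceeds the 1894-day cap, so +1894 days → 26 December 2044.
Processing Delay Credit: +64 days → 28 February 2045.
Prosecution Delay Deduction: −277 days → 27 May 2044.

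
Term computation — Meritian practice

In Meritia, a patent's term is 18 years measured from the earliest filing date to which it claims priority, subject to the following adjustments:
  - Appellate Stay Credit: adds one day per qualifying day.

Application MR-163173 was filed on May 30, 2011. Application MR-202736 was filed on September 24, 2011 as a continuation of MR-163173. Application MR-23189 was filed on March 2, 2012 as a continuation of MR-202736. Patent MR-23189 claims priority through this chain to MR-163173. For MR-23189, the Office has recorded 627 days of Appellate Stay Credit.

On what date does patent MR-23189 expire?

Earliest priority filing: 30 May 2011.
Base term: 30 May 2011 + 18 years → 30 May 2029.
Appellate Stay Credit: +627 days → 16 February 2031.

February 16, 2031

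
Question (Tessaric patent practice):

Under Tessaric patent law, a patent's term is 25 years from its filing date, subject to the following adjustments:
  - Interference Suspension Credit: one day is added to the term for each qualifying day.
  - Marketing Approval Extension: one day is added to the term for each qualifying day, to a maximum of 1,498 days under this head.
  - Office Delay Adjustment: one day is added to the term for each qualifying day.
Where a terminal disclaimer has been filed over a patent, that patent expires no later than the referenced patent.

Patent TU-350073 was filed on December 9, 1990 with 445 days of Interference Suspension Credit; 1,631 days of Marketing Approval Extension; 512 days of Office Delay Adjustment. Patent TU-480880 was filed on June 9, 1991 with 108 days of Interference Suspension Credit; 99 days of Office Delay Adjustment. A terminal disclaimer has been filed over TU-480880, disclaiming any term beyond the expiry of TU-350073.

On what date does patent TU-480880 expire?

January 2, 2017

Natural term of TU-480880:
  Base: filing + 25 years → 9 June 2016.
  Interference Suspension Credit: +108 days → 25 September 2016.
  Office Delay Adjustment: +99 days → 2 January 2017.
Expiry of referenced patent TU-350073:
  Base: filing + 25 years → 9 December 2015.
  Interference Suspension Credit: +445 days → 26 February 2017.
  Marketing Approval Extension: 1631 days claimed exceeds the 1498-day cap, so +1498 days → 4 April 2021.
  Office Delay Adjustment: +512 days → 29 August 2022.
Terminal disclaimer: TU-480880 expires on the earlier of 2 January 2017 and 29 August 2022.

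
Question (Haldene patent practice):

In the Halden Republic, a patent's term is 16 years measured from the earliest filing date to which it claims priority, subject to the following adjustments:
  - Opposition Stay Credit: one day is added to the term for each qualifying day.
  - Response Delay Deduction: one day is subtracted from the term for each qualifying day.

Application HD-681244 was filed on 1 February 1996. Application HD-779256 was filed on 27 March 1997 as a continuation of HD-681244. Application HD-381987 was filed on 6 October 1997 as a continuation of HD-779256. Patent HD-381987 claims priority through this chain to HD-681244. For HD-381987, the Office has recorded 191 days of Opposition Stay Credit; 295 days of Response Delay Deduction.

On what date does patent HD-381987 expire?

October 20, 2011

Earliest priority filing: 1 February 1996.
Base term: 1 February 1996 + 16 years → 1 February 2012.
Opposition Stay Credit: +191 days → 10 August 2012.
Response Delay Deduction: −295 days → 20 October 2011.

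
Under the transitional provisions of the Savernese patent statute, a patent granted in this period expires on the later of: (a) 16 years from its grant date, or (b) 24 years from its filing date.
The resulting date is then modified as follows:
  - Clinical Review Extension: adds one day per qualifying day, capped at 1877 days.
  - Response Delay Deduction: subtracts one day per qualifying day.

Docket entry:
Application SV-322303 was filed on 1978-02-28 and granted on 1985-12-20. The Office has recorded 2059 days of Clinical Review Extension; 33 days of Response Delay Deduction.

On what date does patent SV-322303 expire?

2007-03-18

(a) grant + 16 years → 20 December 2001.
(b) filing + 24 years → 28 February 2002.
Later of the two: 28 February 2002.
Clinical Review Extension: 2059 days claimed exceeds the 1877-day cap, so +1877 days → 20 April 2007.
Response Delay Deduction: −33 days → 18 March 2007.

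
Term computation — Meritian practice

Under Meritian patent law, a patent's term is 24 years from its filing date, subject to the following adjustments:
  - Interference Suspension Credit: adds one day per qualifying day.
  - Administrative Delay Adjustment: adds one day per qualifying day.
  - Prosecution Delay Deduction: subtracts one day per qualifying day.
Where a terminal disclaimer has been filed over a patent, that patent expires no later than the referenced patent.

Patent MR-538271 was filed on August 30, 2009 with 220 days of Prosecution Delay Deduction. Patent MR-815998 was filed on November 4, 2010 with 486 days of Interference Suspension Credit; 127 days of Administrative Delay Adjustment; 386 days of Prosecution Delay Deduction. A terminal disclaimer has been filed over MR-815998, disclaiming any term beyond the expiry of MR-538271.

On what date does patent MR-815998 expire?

January 22, 2033

Natural term of MR-815998:
  Base: filing + 24 years → 4 November 2034.
  Interference Suspension Credit: +486 days → 4 March 2036.
  Administrative Delay Adjustment: +127 days → 9 July 2036.
  Prosecution Delay Deduction: −386 days → 19 June 2035.
Expiry of referenced patent MR-538271:
  Base: filing + 24 years → 30 August 2033.
  Prosecution Delay Deduction: −220 days → 22 January 2033.
Terminal disclaimer: MR-815998 expires on the earlier of 19 June 2035 and 22 January 2033.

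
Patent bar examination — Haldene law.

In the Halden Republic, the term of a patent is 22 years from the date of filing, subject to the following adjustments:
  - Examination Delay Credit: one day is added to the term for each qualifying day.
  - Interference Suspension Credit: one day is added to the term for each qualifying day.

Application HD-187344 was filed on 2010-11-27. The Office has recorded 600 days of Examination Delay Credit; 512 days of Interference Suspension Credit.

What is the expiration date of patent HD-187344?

Base term: filing date + 22 years → 27 November 2032.
Examination Delay Credit: +600 days → 20 July 2034.
Interference Suspension Credit: +512 days → 14 December 2035.

December 14, 2035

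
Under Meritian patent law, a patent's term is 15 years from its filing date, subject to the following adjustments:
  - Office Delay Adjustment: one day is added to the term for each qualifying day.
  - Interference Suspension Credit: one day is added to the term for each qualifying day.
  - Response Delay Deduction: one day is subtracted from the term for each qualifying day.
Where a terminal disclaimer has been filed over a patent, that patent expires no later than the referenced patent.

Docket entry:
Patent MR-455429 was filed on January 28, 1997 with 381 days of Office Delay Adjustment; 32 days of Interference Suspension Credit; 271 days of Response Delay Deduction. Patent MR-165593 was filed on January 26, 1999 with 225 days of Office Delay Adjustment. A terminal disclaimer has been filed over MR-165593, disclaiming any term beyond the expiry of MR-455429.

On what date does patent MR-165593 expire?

June 18, 2012

Natural term of MR-165593:
  Base: filing + 15 years → 26 January 2014.
  Office Delay Adjustment: +225 days → 8 September 2014.
Expiry of referenced patent MR-455429:
  Base: filing + 15 years → 28 January 2012.
  Office Delay Adjustment: +381 days → 12 February 2013.
  Interference Suspension Credit: +32 days → 16 March 2013.
  Response Delay Deduction: −271 days → 18 June 2012.
Terminal disclaimer: MR-165593 expires on the earlier of 8 September 2014 and 18 June 2012.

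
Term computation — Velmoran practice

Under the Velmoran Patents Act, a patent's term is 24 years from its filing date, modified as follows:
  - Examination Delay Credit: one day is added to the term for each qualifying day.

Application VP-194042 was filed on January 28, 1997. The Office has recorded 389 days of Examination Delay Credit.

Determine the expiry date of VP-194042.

Base term: filing date + 24 years → 28 January 2021.
Examination Delay Credit: +389 days → 21 February 2022.

2022-02-21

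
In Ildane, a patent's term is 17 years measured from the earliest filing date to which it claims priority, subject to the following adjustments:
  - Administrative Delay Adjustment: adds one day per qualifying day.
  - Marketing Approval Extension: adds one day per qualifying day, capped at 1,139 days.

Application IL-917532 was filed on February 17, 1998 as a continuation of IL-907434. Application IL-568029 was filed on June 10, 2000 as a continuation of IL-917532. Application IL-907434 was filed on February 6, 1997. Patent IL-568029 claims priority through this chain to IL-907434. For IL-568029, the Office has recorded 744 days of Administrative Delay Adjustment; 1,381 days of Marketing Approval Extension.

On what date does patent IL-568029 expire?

April 4, 2019

Earliest priority filing: 6 February 1997.
Base term: 6 February 1997 + 17 years → 6 February 2014.
Administrative Delay Adjustment: +744 days → 20 February 2016.
Marketing Approval Extension: 1381 days claimed exceeds the 1139-day cap, so +1139 days → 4 April 2019.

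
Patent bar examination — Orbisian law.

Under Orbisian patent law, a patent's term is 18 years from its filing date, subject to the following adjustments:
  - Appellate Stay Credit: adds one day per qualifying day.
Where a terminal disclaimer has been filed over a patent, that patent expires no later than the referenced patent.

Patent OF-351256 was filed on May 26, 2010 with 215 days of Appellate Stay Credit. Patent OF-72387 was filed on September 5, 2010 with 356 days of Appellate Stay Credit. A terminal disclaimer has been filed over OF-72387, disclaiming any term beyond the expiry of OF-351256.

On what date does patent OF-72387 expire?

2028-12-27

Natural term of OF-72387:
  Base: filing + 18 years → 5 September 2028.
  Appellate Stay Credit: +356 days → 27 August 2029.
Expiry of referenced patent OF-351256:
  Base: filing + 18 years → 26 May 2028.
  Appellate Stay Credit: +215 days → 27 December 2028.
Terminal disclaimer: OF-72387 expires on the earlier of 27 August 2029 and 27 December 2028.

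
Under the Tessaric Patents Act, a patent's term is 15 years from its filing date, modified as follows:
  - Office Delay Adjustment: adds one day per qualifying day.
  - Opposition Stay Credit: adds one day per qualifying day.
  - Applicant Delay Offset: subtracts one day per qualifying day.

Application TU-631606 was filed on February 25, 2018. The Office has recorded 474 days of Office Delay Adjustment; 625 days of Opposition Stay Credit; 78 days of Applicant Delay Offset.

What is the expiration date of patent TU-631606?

December 13, 2035

Base term: filing date + 15 years → 25 February 2033.
Office Delay Adjustment: +474 days → 14 June 2034.
Opposition Stay Credit: +625 days → 29 February 2036.
Applicant Delay Offset: −78 days → 13 December 2035.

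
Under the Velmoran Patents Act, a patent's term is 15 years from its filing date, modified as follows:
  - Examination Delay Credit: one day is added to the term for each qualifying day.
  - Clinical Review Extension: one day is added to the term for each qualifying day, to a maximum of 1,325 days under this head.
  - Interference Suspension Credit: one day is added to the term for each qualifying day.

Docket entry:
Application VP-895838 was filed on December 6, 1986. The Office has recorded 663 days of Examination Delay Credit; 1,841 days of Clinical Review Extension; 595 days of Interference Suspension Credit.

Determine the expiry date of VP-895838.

Base term: filing date + 15 years → 6 December 2001.
Examination Delay Credit: +663 days → 30 September 2003.
Clinical Review Extension: 1841 days claimed exceeds the 1325-day cap, so +1325 days → 17 May 2007.
Interference Suspension Credit: +595 days → 1 January 2009.

2009-01-01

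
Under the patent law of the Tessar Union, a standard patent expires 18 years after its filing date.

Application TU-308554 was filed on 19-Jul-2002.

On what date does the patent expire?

Filing date + 18 years → 19 July 2020.

2020-07-19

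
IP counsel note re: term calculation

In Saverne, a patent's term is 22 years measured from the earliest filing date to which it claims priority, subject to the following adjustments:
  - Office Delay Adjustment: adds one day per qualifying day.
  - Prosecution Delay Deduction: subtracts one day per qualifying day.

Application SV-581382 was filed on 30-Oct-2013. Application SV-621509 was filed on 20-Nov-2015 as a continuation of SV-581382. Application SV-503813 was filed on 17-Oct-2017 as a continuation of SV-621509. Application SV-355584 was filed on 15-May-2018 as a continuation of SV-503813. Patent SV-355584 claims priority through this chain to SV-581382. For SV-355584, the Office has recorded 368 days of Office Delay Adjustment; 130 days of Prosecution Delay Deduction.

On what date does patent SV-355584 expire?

2036-06-24

Earliest priority filing: 30 October 2013.
Base term: 30 October 2013 + 22 years → 30 October 2035.
Office Delay Adjustment: +368 days → 1 November 2036.
Prosecution Delay Deduction: −130 days → 24 June 2036.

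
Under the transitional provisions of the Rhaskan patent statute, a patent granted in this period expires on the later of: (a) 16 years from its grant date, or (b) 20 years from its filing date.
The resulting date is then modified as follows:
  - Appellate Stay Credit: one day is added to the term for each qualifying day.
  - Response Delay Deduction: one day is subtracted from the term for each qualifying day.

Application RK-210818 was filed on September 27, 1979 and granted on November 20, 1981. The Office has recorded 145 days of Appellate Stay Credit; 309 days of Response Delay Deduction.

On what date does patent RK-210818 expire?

April 16, 1999

(a) grant + 16 years → 20 November 1997.
(b) filing + 20 years → 27 September 1999.
Later of the two: 27 September 1999.
Appellate Stay Credit: +145 days → 19 February 2000.
Response Delay Deduction: −309 days → 16 April 1999.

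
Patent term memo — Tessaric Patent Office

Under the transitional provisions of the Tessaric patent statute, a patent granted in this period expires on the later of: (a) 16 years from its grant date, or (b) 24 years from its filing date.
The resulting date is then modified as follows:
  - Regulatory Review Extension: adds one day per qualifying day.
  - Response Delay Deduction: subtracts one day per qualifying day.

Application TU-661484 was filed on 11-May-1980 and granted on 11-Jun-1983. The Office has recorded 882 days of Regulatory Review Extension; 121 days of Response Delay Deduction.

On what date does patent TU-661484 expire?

June 11, 2006

(a) grant + 16 years → 11 June 1999.
(b) filing + 24 years → 11 May 2004.
Later of the two: 11 May 2004.
Regulatory Review Extension: +882 days → 10 October 2006.
Response Delay Deduction: −121 days → 11 June 2006.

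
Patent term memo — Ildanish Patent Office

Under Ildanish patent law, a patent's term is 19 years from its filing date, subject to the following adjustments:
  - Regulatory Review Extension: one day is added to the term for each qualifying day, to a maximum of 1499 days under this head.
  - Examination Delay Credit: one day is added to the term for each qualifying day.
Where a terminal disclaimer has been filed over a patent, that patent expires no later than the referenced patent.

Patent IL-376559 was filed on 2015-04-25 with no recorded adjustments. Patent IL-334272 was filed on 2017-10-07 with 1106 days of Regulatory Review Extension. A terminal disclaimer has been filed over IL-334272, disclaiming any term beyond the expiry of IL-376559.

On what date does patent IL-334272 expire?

Natural term of IL-334272:
  Base: filing + 19 years → 7 October 2036.
  Regulatory Review Extension: 1106 days (within the 1499-day cap) → +1106 days → 18 October 2039.
Expiry of referenced patent IL-376559:
  Base: filing + 19 years → 25 April 2034.
Terminal disclaimer: IL-334272 expires on the earlier of 18 October 2039 and 25 April 2034.

April 25, 2034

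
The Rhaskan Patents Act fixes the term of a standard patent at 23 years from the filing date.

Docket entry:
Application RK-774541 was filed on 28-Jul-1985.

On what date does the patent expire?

July 28, 2008

Filing date + 23 years → 28 July 2008.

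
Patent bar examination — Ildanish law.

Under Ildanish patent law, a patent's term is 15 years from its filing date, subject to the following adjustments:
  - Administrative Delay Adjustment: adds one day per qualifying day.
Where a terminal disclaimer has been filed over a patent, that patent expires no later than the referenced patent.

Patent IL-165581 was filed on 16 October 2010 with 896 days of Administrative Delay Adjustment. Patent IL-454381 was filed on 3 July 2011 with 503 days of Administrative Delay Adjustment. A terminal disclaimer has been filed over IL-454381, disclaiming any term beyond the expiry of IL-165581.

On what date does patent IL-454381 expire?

Natural term of IL-454381:
  Base: filing + 15 years → 3 July 2026.
  Administrative Delay Adjustment: +503 days → 18 November 2027.
Expiry of referenced patent IL-165581:
  Base: filing + 15 years → 16 October 2025.
  Administrative Delay Adjustment: +896 days → 30 March 2028.
Terminal disclaimer: IL-454381 expires on the earlier of 18 November 2027 and 30 March 2028.

2027-11-18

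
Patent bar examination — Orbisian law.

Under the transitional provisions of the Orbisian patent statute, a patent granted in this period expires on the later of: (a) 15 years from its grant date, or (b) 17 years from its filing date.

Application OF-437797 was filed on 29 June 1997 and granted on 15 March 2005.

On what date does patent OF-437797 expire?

(a) grant + 15 years → 15 March 2020.
(b) filing + 17 years → 29 June 2014.
Later of the two: 15 March 2020.

March 15, 2020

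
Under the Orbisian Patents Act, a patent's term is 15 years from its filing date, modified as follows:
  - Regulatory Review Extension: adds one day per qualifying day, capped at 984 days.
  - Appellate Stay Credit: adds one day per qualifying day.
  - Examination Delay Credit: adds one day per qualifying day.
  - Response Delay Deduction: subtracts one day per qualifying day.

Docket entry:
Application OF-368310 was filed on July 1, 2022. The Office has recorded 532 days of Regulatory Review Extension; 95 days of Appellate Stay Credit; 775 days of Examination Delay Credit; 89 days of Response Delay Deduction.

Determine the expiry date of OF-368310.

February 3, 2041

Base term: filing date + 15 years → 1 July 2037.
Regulatory Review Extension: 532 days (within the 984-day cap) → +532 days → 15 December 2038.
Appellate Stay Credit: +95 days → 20 March 2039.
Examination Delay Credit: +775 days → 3 May 2041.
Response Delay Deduction: −89 days → 3 February 2041.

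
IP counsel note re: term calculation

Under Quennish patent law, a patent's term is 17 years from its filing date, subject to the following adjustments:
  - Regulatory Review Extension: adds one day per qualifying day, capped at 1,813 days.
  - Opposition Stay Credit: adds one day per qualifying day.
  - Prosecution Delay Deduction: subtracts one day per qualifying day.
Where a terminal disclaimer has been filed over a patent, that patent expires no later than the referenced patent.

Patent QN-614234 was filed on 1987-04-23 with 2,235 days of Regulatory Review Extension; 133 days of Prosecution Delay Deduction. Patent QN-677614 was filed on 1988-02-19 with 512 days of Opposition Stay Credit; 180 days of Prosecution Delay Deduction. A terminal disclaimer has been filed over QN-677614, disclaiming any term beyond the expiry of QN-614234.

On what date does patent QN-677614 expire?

Natural term of QN-677614:
  Base: filing + 17 years → 19 February 2005.
  Opposition Stay Credit: +512 days → 16 July 2006.
  Prosecution Delay Deduction: −180 days → 17 January 2006.
Expiry of referenced patent QN-614234:
  Base: filing + 17 years → 23 April 2004.
  Regulatory Review Extension: 2235 days claimed exceeds the 1813-day cap, so +1813 days → 10 April 2009.
  Prosecution Delay Deduction: −133 days → 28 November 2008.
Terminal disclaimer: QN-677614 expires on the earlier of 17 January 2006 and 28 November 2008.

2006-01-17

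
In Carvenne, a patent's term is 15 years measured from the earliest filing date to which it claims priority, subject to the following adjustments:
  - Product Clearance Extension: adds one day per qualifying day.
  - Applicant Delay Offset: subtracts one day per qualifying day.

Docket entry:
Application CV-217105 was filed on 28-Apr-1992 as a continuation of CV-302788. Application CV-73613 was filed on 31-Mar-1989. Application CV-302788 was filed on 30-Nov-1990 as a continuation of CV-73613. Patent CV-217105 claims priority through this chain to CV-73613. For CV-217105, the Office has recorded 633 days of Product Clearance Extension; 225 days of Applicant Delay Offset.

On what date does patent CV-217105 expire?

2005-05-13

Earliest priority filing: 31 March 1989.
Base term: 31 March 1989 + 15 years → 31 March 2004.
Product Clearance Extension: +633 days → 24 December 2005.
Applicant Delay Offset: −225 days → 13 May 2005.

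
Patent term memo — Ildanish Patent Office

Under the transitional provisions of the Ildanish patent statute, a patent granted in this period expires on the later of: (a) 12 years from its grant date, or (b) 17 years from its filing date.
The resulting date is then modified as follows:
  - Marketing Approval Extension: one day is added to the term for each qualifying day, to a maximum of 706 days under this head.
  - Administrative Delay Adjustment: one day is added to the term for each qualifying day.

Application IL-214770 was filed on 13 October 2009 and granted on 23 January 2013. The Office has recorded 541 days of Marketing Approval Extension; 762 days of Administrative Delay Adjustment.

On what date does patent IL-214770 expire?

(a) grant + 12 years → 23 January 2025.
(b) filing + 17 years → 13 October 2026.
Later of the two: 13 October 2026.
Marketing Approval Extension: 541 days (within the 706-day cap) → +541 days → 6 April 2028.
Administrative Delay Adjustment: +762 days → 8 May 2030.

May 8, 2030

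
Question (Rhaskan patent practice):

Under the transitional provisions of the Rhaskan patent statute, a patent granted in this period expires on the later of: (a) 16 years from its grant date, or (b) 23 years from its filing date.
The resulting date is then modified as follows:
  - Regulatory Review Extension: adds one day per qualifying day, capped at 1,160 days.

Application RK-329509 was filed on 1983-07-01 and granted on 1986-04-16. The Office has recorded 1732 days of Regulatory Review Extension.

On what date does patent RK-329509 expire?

(a) grant + 16 years → 16 April 2002.
(b) filing + 23 years → 1 July 2006.
Later of the two: 1 July 2006.
Regulatory Review Extension: 1732 days claimed exceeds the 1160-day cap, so +1160 days → 3 September 2009.

September 3, 2009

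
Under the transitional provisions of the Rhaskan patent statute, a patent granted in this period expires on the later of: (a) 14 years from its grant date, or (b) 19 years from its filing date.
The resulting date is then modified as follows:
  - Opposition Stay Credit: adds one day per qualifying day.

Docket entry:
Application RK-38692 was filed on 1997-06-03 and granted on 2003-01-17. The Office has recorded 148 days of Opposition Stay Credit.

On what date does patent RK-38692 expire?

June 14, 2017

(a) grant + 14 years → 17 January 2017.
(b) filing + 19 years → 3 June 2016.
Later of the two: 17 January 2017.
Opposition Stay Credit: +148 days → 14 June 2017.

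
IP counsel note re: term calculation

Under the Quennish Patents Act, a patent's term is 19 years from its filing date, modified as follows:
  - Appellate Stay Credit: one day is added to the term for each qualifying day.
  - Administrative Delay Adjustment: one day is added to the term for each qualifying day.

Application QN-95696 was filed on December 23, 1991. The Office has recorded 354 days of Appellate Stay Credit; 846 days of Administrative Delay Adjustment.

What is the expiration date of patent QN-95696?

Base term: filing date + 19 years → 23 December 2010.
Appellate Stay Credit: +354 days → 12 December 2011.
Administrative Delay Adjustment: +846 days → 6 April 2014.

April 6, 2014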